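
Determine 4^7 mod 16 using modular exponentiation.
By repeated squaring mod 16: 4^{1}≡4, 4^{2}≡0, 4^{4}≡0. Then 4^{7} = 4^{4+2+1} ≡ 0 × 0 × 4 ≡ 0 mod 16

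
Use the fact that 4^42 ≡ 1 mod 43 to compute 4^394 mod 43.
By Fermat: 4^{42} ≡ 1 mod 43. 394 ≡ 16 mod 42. So 4^{394} ≡ 4^{16} ≡ 16 mod 43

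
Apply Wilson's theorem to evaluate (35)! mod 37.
(36)! = (35)! × (36) ≡ -1 mod 37. So (35)! ≡ -1 × (36)^(-1) ≡ (-1)×(-1) = 1 mod 37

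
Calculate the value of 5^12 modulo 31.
By repeated squaring mod 31: 5^{1}≡5, 5^{2}≡25, 5^{4}≡5, 5^{8}≡25. Then 5^{12} = 5^{8+4} ≡ 25 × 5 ≡ 1 mod 31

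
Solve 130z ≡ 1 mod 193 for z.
Since 193 is prime, by Fermat 130^(-1) ≡ 130^{191} ≡ 49 mod 193. Verify: 130 × 49 = 6370 ≡ 1 mod 193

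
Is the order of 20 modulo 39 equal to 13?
Powers of 20 mod 39: 20^1≡20, 20^2≡10, 20^3≡5, 20^4≡22, 20^5≡11, 20^6≡25, 20^7≡32, 20^8≡16, 20^9≡8, 20^10≡4, 20^11≡2, 20^12≡1. Already 20^12≡1, so the order is 12 < 13. No, the actual order is 12.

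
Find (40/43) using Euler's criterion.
(40/43) = 40^{21} mod 43 = 1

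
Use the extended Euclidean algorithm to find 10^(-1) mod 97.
Extended GCD: 10(-29) + 97(3) = 1. So 10^(-1) ≡ -29 ≡ 68 (mod 97). Verify: 10 × 68 = 680 ≡ 1 (mod 97)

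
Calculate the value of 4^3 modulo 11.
4^{3} = 64 ≡ 9 (mod 11)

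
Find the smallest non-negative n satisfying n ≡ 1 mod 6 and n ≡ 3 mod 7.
M = 6 × 7 = 42. M₁ = 7, y₁ ≡ 1 mod 6. M₂ = 6, y₂ ≡ 6 mod 7. n = 1×7×1 + 3×6×6 ≡ 31 mod 42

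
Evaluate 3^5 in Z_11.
By repeated squaring (mod 11): 3^{1}≡3, 3^{2}≡9, 3^{4}≡4. Then 3^{5} = 3^{4+1} ≡ 4 × 3 ≡ 1 (mod 11)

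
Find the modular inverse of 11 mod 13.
Since 13 is prime, by Fermat 11^(-1) ≡ 11^{11} ≡ 6 (mod 13). Verify: 11 × 6 = 66 ≡ 1 (mod 13)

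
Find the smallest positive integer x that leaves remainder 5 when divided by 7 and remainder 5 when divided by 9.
M = 7 × 9 = 63. M₁ = 9, y₁ ≡ 4 (mod 7). M₂ = 7, y₂ ≡ 4 (mod 9). x = 5×9×4 + 5×7×4 ≡ 5 (mod 63)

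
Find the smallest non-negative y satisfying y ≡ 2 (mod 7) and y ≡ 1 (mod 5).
M = 7 × 5 = 35. M₁ = 5, y₁ ≡ 3 (mod 7). M₂ = 7, y₂ ≡ 3 (mod 5). y = 2×5×3 + 1×7×3 ≡ 16 (mod 35)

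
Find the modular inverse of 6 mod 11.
Since 11 is prime, by Fermat 6^(-1) ≡ 6^{9} ≡ 2 (mod 11). Verify: 6 × 2 = 12 ≡ 1 (mod 11)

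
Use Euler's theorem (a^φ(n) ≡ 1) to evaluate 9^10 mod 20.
By Euler: 9^{8} ≡ 1 mod 20 since gcd(9, 20) = 1. 10 = 1×8 + 2. So 9^{10} ≡ 9^{2} ≡ 1 mod 20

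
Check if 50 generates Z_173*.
ord_173(50) divides 172. For each prime q|172: 50^{86}≡172, 50^{4}≡29, none ≡ 1. So 50 has order 172 and is a primitive root mod 173.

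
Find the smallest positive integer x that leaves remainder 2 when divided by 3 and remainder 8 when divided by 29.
M = 3 × 29 = 87. M₁ = 29, y₁ ≡ 2 (mod 3). M₂ = 3, y₂ ≡ 10 (mod 29). x = 2×29×2 + 8×3×10 ≡ 8 (mod 87)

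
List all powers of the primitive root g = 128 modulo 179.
128^1, 128^2, ..., 128^{178} mod 179: [128, 95, 167, 75, 113, 144, 174, 76, 62, 60, 162, 151, 175, 25, 157, 48, 58, 85, 140, 20, 54, 110, 118, 68, 112, 16, 79, 88, 166, 126, 18, 156, 99, 142, 97, 65, 86, 89, 115, 42, 6, 52, 33, 107, 92, 141, 148, 149, 98, 14, 2, 77, 11, 155, 150, 47, 109, 169, 152, 124, 120, 145, 123, 171, 50, 135, 96, 116, 170, 101, 40, 108, 41, 57, 136, 45, 32, 158, 176, 153, 73, 36, 133, 19, 105, 15, 130, 172, 178, 51, 84, 12, 104, 66, 35, 5, 103, 117, 119, 17, 28, 4, 154, 22, 131, 121, 94, 39, 159, 125, 69, 61, 111, 67, 163, 100, 91, 13, 53, 161, 23, 80, 37, 82, 114, 93, 90, 64, 137, 173, 127, 146, 72, 87, 38, 31, 30, 81, 165, 177, 102, 168, 24, 29, 132, 70, 10, 27, 55, 59, 34, 56, 8, 129, 44, 83, 63, 9, 78, 139, 71, 138, 122, 43, 134, 147, 21, 3, 26, 106, 143, 46, 160, 74, 164, 49, 7, 1]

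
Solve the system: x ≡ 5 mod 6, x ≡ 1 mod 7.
M = 6 × 7 = 42. M₁ = 7, y₁ ≡ 1 mod 6. M₂ = 6, y₂ ≡ 6 mod 7. x = 5×7×1 + 1×6×6 ≡ 29 mod 42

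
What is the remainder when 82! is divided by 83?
By Wilson's theorem, (82)! ≡ -1 ≡ 82 (mod 83)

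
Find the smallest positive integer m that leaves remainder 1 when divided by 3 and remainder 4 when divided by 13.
M = 3 × 13 = 39. M₁ = 13, y₁ ≡ 1 mod 3. M₂ = 3, y₂ ≡ 9 mod 13. m = 1×13×1 + 4×3×9 ≡ 4 mod 39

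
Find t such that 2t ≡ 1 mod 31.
Since 31 is prime, by Fermat 2^(-1) ≡ 2^{29} ≡ 16 mod 31. Verify: 2 × 16 = 32 ≡ 1 mod 31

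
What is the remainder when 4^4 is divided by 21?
4^{4} = 256 ≡ 4 mod 21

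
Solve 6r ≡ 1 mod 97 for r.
Since 97 is prime, by Fermat 6^(-1) ≡ 6^{95} ≡ 81 mod 97. Verify: 6 × 81 = 486 ≡ 1 mod 97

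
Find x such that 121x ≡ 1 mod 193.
Since 193 is prime, by Fermat 121^(-1) ≡ 121^{191} ≡ 67 mod 193. Verify: 121 × 67 = 8107 ≡ 1 mod 193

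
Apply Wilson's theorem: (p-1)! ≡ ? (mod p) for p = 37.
By Wilson's theorem, (36)! ≡ -1 ≡ 36 mod 37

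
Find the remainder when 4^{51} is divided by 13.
By Fermat: 4^{12} ≡ 1 mod 13. 51 = 4×12 + 3. So 4^{51} ≡ 4^{3} ≡ 12 mod 13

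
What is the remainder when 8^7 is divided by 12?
By repeated squaring mod 12: 8^{1}≡8, 8^{2}≡4, 8^{4}≡4. Then 8^{7} = 8^{4+2+1} ≡ 4 × 4 × 8 ≡ 8 mod 12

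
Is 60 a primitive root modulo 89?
ord_89(60) divides 88. For each prime q|88: 60^{44}≡88, 60^{8}≡4, none ≡ 1. So 60 has order 88 and is a primitive root mod 89.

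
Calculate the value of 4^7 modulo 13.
By repeated squaring mod 13: 4^{1}≡4, 4^{2}≡3, 4^{4}≡9. Then 4^{7} = 4^{4+2+1} ≡ 9 × 3 × 4 ≡ 4 mod 13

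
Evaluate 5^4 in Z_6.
5^{4} = 625 ≡ 1 (mod 6)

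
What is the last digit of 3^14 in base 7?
Using Fermat: 3^{6} ≡ 1 (mod 7). 14 ≡ 2 (mod 6). So 3^{14} ≡ 3^{2} ≡ 2 (mod 7)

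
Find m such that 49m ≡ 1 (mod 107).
Since 107 is prime, by Fermat 49^(-1) ≡ 49^{105} ≡ 83 (mod 107). Verify: 49 × 83 = 4067 ≡ 1 (mod 107)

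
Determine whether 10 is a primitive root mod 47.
ord_47(10) divides 46. For each prime q|46: 10^{23}≡46, 10^{2}≡6, none ≡ 1. So 10 has order 46 and is a primitive root mod 47.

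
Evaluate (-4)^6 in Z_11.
By repeated squaring (mod 11): (-4)^{1}≡7, (-4)^{2}≡5, (-4)^{4}≡3. Then (-4)^{6} = (-4)^{4+2} ≡ 3 × 5 ≡ 4 (mod 11)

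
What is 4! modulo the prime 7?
(6)! = (4)! × (5) × (6) ≡ -1 (mod 7). So (4)! ≡ -1 × [(6)(5)]^(-1) ≡ 3 (mod 7)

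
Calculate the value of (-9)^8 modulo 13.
By repeated squaring (mod 13): (-9)^{1}≡4, (-9)^{2}≡3, (-9)^{4}≡9, (-9)^{8}≡3. So (-9)^{8} ≡ 3 (mod 13)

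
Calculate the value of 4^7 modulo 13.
By repeated squaring (mod 13): 4^{1}≡4, 4^{2}≡3, 4^{4}≡9. Then 4^{7} = 4^{4+2+1} ≡ 9 × 3 × 4 ≡ 4 (mod 13)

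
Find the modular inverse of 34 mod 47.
Since 47 is prime, by Fermat 34^(-1) ≡ 34^{45} ≡ 18 (mod 47). Verify: 34 × 18 = 612 ≡ 1 (mod 47)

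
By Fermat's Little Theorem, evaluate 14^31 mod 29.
By Fermat: 14^{28} ≡ 1 mod 29. So 14^{31} = 14^{28} · 14^{3} ≡ 14^{3} ≡ 18 mod 29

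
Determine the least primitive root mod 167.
g = 5. For each prime q|166: 5^{83}≡166, 5^{2}≡25, none ≡ 1, so ord_167(5) = 166 and 5 is a primitive root.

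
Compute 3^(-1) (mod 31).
Since 31 is prime, by Fermat 3^(-1) ≡ 3^{29} ≡ 21 (mod 31). Verify: 3 × 21 = 63 ≡ 1 (mod 31)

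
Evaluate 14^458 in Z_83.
Using Fermat: 14^{82} ≡ 1 mod 83. 458 ≡ 48 mod 82. So 14^{458} ≡ 14^{48} ≡ 65 mod 83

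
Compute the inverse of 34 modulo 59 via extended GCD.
Extended GCD: 34(-26) + 59(15) = 1. So 34^(-1) ≡ -26 ≡ 33 mod 59. Verify: 34 × 33 = 1122 ≡ 1 mod 59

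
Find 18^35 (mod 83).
By repeated squaring (mod 83): 18^{1}≡18, 18^{2}≡75, 18^{4}≡64, 18^{8}≡29, 18^{16}≡11, 18^{32}≡38. Then 18^{35} = 18^{32+2+1} ≡ 38 × 75 × 18 ≡ 6 (mod 83)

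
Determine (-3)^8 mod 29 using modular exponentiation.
By repeated squaring (mod 29): (-3)^{1}≡26, (-3)^{2}≡9, (-3)^{4}≡23, (-3)^{8}≡7. So (-3)^{8} ≡ 7 (mod 29)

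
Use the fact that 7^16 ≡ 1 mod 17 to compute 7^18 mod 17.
By Fermat: 7^{16} ≡ 1 mod 17. So 7^{18} = 7^{16} · 7^{2} ≡ 7^{2} ≡ 15 mod 17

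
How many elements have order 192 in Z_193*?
A prime p has φ(p-1) primitive roots; here φ(192) = 64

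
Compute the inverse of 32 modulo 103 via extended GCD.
Extended GCD: 32(29) + 103(-9) = 1. So 32^(-1) ≡ 29 (mod 103). Verify: 32 × 29 = 928 ≡ 1 (mod 103)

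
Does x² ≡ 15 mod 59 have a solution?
By Euler's criterion: 15^{29} ≡ 1 mod 59. Since this equals 1, 15 is a QR.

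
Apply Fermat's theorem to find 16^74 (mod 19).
By Fermat: 16^{18} ≡ 1 (mod 19). 74 = 4×18 + 2. So 16^{74} ≡ 16^{2} ≡ 9 (mod 19)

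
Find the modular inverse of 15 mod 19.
Since 19 is prime, by Fermat 15^(-1) ≡ 15^{17} ≡ 14 mod 19. Verify: 15 × 14 = 210 ≡ 1 mod 19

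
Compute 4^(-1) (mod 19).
Since 19 is prime, by Fermat 4^(-1) ≡ 4^{17} ≡ 5 (mod 19). Verify: 4 × 5 = 20 ≡ 1 (mod 19)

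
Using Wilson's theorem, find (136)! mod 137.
By Wilson's theorem, (136)! ≡ -1 ≡ 136 mod 137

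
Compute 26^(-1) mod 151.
Since 151 is prime, by Fermat 26^(-1) ≡ 26^{149} ≡ 122 mod 151. Verify: 26 × 122 = 3172 ≡ 1 mod 151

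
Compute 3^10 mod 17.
By repeated squaring (mod 17): 3^{1}≡3, 3^{2}≡9, 3^{4}≡13, 3^{8}≡16. Then 3^{10} = 3^{8+2} ≡ 16 × 9 ≡ 8 (mod 17)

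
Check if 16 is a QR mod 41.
By Euler's criterion: 16^{20} ≡ 1 mod 41. Since this equals 1, 16 is a QR.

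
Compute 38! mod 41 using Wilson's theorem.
(40)! = (38)! × (39) × (40) ≡ -1 mod 41. So (38)! ≡ -1 × [(40)(39)]^(-1) ≡ 20 mod 41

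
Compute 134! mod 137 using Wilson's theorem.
(136)! = (134)! × (135) × (136) ≡ -1 mod 137. So (134)! ≡ -1 × [(136)(135)]^(-1) ≡ 68 mod 137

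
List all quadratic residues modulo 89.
QRs mod 89: {1, 2, 4, 5, 8, 9, 10, 11, 16, 17, 18, 20, 21, 22, 25, 32, 34, 36, 39, 40, 42, 44, 45, 47, 49, 50, 53, 55, 57, 64, 67, 68, 69, 71, 72, 73, 78, 79, 80, 81, 84, 85, 87, 88}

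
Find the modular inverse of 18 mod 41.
Since 41 is prime, by Fermat 18^(-1) ≡ 18^{39} ≡ 16 (mod 41). Verify: 18 × 16 = 288 ≡ 1 (mod 41)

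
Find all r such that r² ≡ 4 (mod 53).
The square roots of 4 mod 53 are 51 and 2. Verify: 51² = 2601 ≡ 4 (mod 53)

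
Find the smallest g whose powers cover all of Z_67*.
g = 2. For each prime q|66: 2^{33}≡66, 2^{22}≡37, 2^{6}≡64, none ≡ 1, so ord_67(2) = 66 and 2 is a primitive root.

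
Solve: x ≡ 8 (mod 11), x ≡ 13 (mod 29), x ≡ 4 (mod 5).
M = 11 × 29 × 5 = 1595. M₁ = 145, y₁ ≡ 6 (mod 11). M₂ = 55, y₂ ≡ 19 (mod 29). M₃ = 319, y₃ ≡ 4 (mod 5). x = 8×145×6 + 13×55×19 + 4×319×4 ≡ 129 (mod 1595)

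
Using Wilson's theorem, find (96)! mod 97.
By Wilson's theorem, (96)! ≡ -1 ≡ 96 (mod 97)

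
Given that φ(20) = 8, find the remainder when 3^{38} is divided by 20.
By Euler: 3^{8} ≡ 1 mod 20 since gcd(3, 20) = 1. 38 = 4×8 + 6. So 3^{38} ≡ 3^{6} ≡ 9 mod 20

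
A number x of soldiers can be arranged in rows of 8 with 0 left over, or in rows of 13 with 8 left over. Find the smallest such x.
M = 8 × 13 = 104. M₁ = 13, y₁ ≡ 5 mod 8. M₂ = 8, y₂ ≡ 5 mod 13. x = 0×13×5 + 8×8×5 ≡ 8 mod 104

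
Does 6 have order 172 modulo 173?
6^{43} ≡ 1 mod 173 and 43 < 172, so ord_173(6) = 43 ≠ 172 and 6 is not a primitive root.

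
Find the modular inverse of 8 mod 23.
Since 23 is prime, by Fermat 8^(-1) ≡ 8^{21} ≡ 3 (mod 23). Verify: 8 × 3 = 24 ≡ 1 (mod 23)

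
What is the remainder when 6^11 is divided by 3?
By repeated squaring (mod 3): 6^{1}≡0, 6^{2}≡0, 6^{4}≡0, 6^{8}≡0. Then 6^{11} = 6^{8+2+1} ≡ 0 × 0 × 0 ≡ 0 (mod 3)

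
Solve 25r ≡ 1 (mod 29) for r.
Since 29 is prime, by Fermat 25^(-1) ≡ 25^{27} ≡ 7 (mod 29). Verify: 25 × 7 = 175 ≡ 1 (mod 29)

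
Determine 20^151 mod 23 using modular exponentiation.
Using Fermat: 20^{22} ≡ 1 mod 23. 151 ≡ 19 mod 22. So 20^{151} ≡ 20^{19} ≡ 17 mod 23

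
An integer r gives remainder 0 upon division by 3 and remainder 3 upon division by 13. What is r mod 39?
M = 3 × 13 = 39. M₁ = 13, y₁ ≡ 1 mod 3. M₂ = 3, y₂ ≡ 9 mod 13. r = 0×13×1 + 3×3×9 ≡ 3 mod 39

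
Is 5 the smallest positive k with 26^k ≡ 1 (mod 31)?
Powers of 26 mod 31: 26^1≡26, 26^2≡25, 26^3≡30, 26^4≡5, 26^5≡6, 26^6≡1. 26^5≡6≢1, so ord ≠ 5. No, the actual order is 6.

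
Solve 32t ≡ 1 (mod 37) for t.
Since 37 is prime, by Fermat 32^(-1) ≡ 32^{35} ≡ 22 (mod 37). Verify: 32 × 22 = 704 ≡ 1 (mod 37)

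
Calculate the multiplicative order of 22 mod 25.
Powers of 22 mod 25: 22^1≡22, 22^2≡9, 22^3≡23, 22^4≡6, 22^5≡7, 22^6≡4, 22^7≡13, 22^8≡11, 22^9≡17, 22^10≡24, 22^11≡3, 22^12≡16, 22^13≡2, 22^14≡19, 22^15≡18, 22^16≡21, 22^17≡12, 22^18≡14, 22^19≡8, 22^20≡1. So the order of 22 is 20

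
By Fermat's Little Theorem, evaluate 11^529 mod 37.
By Fermat: 11^{36} ≡ 1 (mod 37). 529 ≡ 25 (mod 36). So 11^{529} ≡ 11^{25} ≡ 11 (mod 37)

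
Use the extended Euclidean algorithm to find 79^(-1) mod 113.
Extended GCD: 79(-10) + 113(7) = 1. So 79^(-1) ≡ -10 ≡ 103 mod 113. Verify: 79 × 103 = 8137 ≡ 1 mod 113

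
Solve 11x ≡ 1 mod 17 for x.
Since 17 is prime, by Fermat 11^(-1) ≡ 11^{15} ≡ 14 mod 17. Verify: 11 × 14 = 154 ≡ 1 mod 17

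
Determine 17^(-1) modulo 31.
Since 31 is prime, by Fermat 17^(-1) ≡ 17^{29} ≡ 11 mod 31. Verify: 17 × 11 = 187 ≡ 1 mod 31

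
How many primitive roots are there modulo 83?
Number of primitive roots mod 83 = φ(p-1) = φ(82) = 40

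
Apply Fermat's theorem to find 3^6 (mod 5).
By Fermat: 3^{4} ≡ 1 (mod 5). So 3^{6} = 3^{4} · 3^{2} ≡ 3^{2} ≡ 4 (mod 5)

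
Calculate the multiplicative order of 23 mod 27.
Powers of 23 mod 27: 23^1≡23, 23^2≡16, 23^3≡17, 23^4≡13, 23^5≡2, 23^6≡19, 23^7≡5, 23^8≡7, 23^9≡26, 23^10≡4, 23^11≡11, 23^12≡10, 23^13≡14, 23^14≡25, 23^15≡8, 23^16≡22, 23^17≡20, 23^18≡1. Order = 18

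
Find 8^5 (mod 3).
Using Fermat: 8^{2} ≡ 1 (mod 3). 5 ≡ 1 (mod 2). So 8^{5} ≡ 8^{1} ≡ 2 (mod 3)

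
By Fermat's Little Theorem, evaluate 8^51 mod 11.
By Fermat: 8^{10} ≡ 1 (mod 11). 51 = 5×10 + 1. So 8^{51} ≡ 8^{1} ≡ 8 (mod 11)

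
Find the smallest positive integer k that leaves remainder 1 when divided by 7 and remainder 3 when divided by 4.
M = 7 × 4 = 28. M₁ = 4, y₁ ≡ 2 (mod 7). M₂ = 7, y₂ ≡ 3 (mod 4). k = 1×4×2 + 3×7×3 ≡ 15 (mod 28)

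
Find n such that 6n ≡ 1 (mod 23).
Since 23 is prime, by Fermat 6^(-1) ≡ 6^{21} ≡ 4 (mod 23). Verify: 6 × 4 = 24 ≡ 1 (mod 23)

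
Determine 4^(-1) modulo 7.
Since 7 is prime, by Fermat 4^(-1) ≡ 4^{5} ≡ 2 mod 7. Verify: 4 × 2 = 8 ≡ 1 mod 7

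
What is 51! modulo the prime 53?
(52)! = (51)! × (52) ≡ -1 (mod 53). So (51)! ≡ -1 × (52)^(-1) ≡ (-1)×(-1) = 1 (mod 53)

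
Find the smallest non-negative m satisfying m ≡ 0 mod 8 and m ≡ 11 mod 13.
M = 8 × 13 = 104. M₁ = 13, y₁ ≡ 5 mod 8. M₂ = 8, y₂ ≡ 5 mod 13. m = 0×13×5 + 11×8×5 ≡ 24 mod 104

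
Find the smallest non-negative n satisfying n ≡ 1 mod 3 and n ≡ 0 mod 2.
M = 3 × 2 = 6. M₁ = 2, y₁ ≡ 2 mod 3. M₂ = 3, y₂ ≡ 1 mod 2. n = 1×2×2 + 0×3×1 ≡ 4 mod 6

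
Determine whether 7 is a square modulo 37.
By Euler's criterion: 7^{18} ≡ 1 mod 37. Since this equals 1, 7 is a QR.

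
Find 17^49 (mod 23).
Using Fermat: 17^{22} ≡ 1 (mod 23). 49 ≡ 5 (mod 22). So 17^{49} ≡ 17^{5} ≡ 21 (mod 23)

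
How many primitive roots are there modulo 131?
A prime p has φ(p-1) primitive roots; here φ(130) = 48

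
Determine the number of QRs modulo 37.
For prime 37, there are (p-1)/2 = (37-1)/2 = 18 quadratic residues (excluding 0).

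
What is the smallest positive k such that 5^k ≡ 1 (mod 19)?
Powers of 5 mod 19: 5^1≡5, 5^2≡6, 5^3≡11, 5^4≡17, 5^5≡9, 5^6≡7, 5^7≡16, 5^8≡4, 5^9≡1. Order = 9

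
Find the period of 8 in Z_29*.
Powers of 8 mod 29: 8^1≡8, 8^2≡6, 8^3≡19, 8^4≡7, 8^5≡27, 8^6≡13, 8^7≡17, 8^8≡20, 8^9≡15, 8^10≡4, 8^11≡3, 8^12≡24, 8^13≡18, 8^14≡28, 8^15≡21, 8^16≡23, 8^17≡10, 8^18≡22, 8^19≡2, 8^20≡16, 8^21≡12, 8^22≡9, 8^23≡14, 8^24≡25, 8^25≡26, 8^26≡5, 8^27≡11, 8^28≡1. ord_29(8) = 28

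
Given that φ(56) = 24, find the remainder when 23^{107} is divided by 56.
By Euler: 23^{24} ≡ 1 (mod 56) since gcd(23, 56) = 1. 107 = 4×24 + 11. So 23^{107} ≡ 23^{11} ≡ 39 (mod 56)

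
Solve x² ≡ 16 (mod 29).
The square roots of 16 mod 29 are 25 and 4. Verify: 25² = 625 ≡ 16 (mod 29)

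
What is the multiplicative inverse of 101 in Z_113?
Since 113 is prime, by Fermat 101^(-1) ≡ 101^{111} ≡ 47 (mod 113). Verify: 101 × 47 = 4747 ≡ 1 (mod 113)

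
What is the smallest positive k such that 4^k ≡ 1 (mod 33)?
Powers of 4 mod 33: 4^1≡4, 4^2≡16, 4^3≡31, 4^4≡25, 4^5≡1. So the order of 4 is 5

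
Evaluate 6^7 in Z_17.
By repeated squaring mod 17: 6^{1}≡6, 6^{2}≡2, 6^{4}≡4. Then 6^{7} = 6^{4+2+1} ≡ 4 × 2 × 6 ≡ 14 mod 17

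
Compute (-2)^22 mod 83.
By repeated squaring (mod 83): (-2)^{1}≡81, (-2)^{2}≡4, (-2)^{4}≡16, (-2)^{8}≡7, (-2)^{16}≡49. Then (-2)^{22} = (-2)^{16+4+2} ≡ 49 × 16 × 4 ≡ 65 (mod 83)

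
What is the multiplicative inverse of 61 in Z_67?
Since 67 is prime, by Fermat 61^(-1) ≡ 61^{65} ≡ 11 (mod 67). Verify: 61 × 11 = 671 ≡ 1 (mod 67)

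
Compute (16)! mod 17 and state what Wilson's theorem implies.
(16)! mod 17 = 16. Since this equals -1 mod 17, Wilson confirms 17 is prime.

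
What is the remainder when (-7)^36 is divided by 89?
By repeated squaring mod 89: (-7)^{1}≡82, (-7)^{2}≡49, (-7)^{4}≡87, (-7)^{8}≡4, (-7)^{16}≡16, (-7)^{32}≡78. Then (-7)^{36} = (-7)^{32+4} ≡ 78 × 87 ≡ 22 mod 89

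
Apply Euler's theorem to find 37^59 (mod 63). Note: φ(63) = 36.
By Euler: 37^{36} ≡ 1 (mod 63) since gcd(37, 63) = 1. 59 = 1×36 + 23. So 37^{59} ≡ 37^{23} ≡ 46 (mod 63)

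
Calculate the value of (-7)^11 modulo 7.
By repeated squaring (mod 7): (-7)^{1}≡0, (-7)^{2}≡0, (-7)^{4}≡0, (-7)^{8}≡0. Then (-7)^{11} = (-7)^{8+2+1} ≡ 0 × 0 × 0 ≡ 0 (mod 7)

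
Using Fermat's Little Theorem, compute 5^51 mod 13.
By Fermat: 5^{12} ≡ 1 mod 13. 51 = 4×12 + 3. So 5^{51} ≡ 5^{3} ≡ 8 mod 13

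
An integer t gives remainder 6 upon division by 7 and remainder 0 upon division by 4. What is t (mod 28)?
M = 7 × 4 = 28. M₁ = 4, y₁ ≡ 2 (mod 7). M₂ = 7, y₂ ≡ 3 (mod 4). t = 6×4×2 + 0×7×3 ≡ 20 (mod 28)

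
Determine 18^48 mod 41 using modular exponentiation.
Using Fermat: 18^{40} ≡ 1 (mod 41). 48 ≡ 8 (mod 40). So 18^{48} ≡ 18^{8} ≡ 10 (mod 41)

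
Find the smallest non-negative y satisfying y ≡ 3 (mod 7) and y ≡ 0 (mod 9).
M = 7 × 9 = 63. M₁ = 9, y₁ ≡ 4 (mod 7). M₂ = 7, y₂ ≡ 4 (mod 9). y = 3×9×4 + 0×7×4 ≡ 45 (mod 63)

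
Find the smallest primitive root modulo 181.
g = 2. Powers: [2, 4, 8, 16, 32, 64, ...] generates all 180 non-zero residues.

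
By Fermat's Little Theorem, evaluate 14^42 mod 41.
By Fermat: 14^{40} ≡ 1 mod 41. So 14^{42} = 14^{40} · 14^{2} ≡ 14^{2} ≡ 32 mod 41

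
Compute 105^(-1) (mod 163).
Since 163 is prime, by Fermat 105^(-1) ≡ 105^{161} ≡ 59 (mod 163). Verify: 105 × 59 = 6195 ≡ 1 (mod 163)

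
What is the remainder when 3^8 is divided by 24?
By repeated squaring mod 24: 3^{1}≡3, 3^{2}≡9, 3^{4}≡9, 3^{8}≡9. So 3^{8} ≡ 9 mod 24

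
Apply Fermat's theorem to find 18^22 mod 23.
By Fermat's Little Theorem, 18^{22} ≡ 1 mod 23 since 23 is prime and gcd(18, 23) = 1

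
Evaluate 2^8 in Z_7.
Using Fermat: 2^{6} ≡ 1 mod 7. 8 ≡ 2 mod 6. So 2^{8} ≡ 2^{2} ≡ 4 mod 7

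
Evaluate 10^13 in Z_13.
Using Fermat: 10^{12} ≡ 1 (mod 13). 13 ≡ 1 (mod 12). So 10^{13} ≡ 10^{1} ≡ 10 (mod 13)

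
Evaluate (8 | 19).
(8/19) = 8^{9} mod 19 = -1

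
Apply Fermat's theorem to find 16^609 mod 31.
By Fermat: 16^{30} ≡ 1 mod 31. 609 ≡ 9 mod 30. So 16^{609} ≡ 16^{9} ≡ 2 mod 31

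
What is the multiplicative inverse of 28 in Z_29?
Since 29 is prime, by Fermat 28^(-1) ≡ 28^{27} ≡ 28 (mod 29). Verify: 28 × 28 = 784 ≡ 1 (mod 29)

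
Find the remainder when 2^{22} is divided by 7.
By Fermat: 2^{6} ≡ 1 mod 7. 22 = 3×6 + 4. So 2^{22} ≡ 2^{4} ≡ 2 mod 7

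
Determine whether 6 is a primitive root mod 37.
6^{4} ≡ 1 mod 37 and 4 < 36, so ord_37(6) = 4 ≠ 36 and 6 is not a primitive root.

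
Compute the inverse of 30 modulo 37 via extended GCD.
Extended GCD: 30(-16) + 37(13) = 1. So 30^(-1) ≡ -16 ≡ 21 (mod 37). Verify: 30 × 21 = 630 ≡ 1 (mod 37)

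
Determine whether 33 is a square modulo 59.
By Euler's criterion: 33^{29} ≡ 58 (mod 59). Since this equals -1 (≡ 58), 33 is not a QR.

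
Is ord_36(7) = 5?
Powers of 7 mod 36: 7^1≡7, 7^2≡13, 7^3≡19, 7^4≡25, 7^5≡31, 7^6≡1. 7^5≡31≢1, so ord ≠ 5. No, the actual order is 6.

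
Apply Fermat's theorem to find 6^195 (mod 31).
By Fermat: 6^{30} ≡ 1 (mod 31). 195 ≡ 15 (mod 30). So 6^{195} ≡ 6^{15} ≡ 30 (mod 31)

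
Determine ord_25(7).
Powers of 7 mod 25: 7^1≡7, 7^2≡24, 7^3≡18, 7^4≡1. ord_25(7) = 4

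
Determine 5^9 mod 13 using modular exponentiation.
By repeated squaring (mod 13): 5^{1}≡5, 5^{2}≡12, 5^{4}≡1, 5^{8}≡1. Then 5^{9} = 5^{8+1} ≡ 1 × 5 ≡ 5 (mod 13)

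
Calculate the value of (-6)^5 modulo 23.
By repeated squaring (mod 23): (-6)^{1}≡17, (-6)^{2}≡13, (-6)^{4}≡8. Then (-6)^{5} = (-6)^{4+1} ≡ 8 × 17 ≡ 21 (mod 23)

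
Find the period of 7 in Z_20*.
Powers of 7 mod 20: 7^1≡7, 7^2≡9, 7^3≡3, 7^4≡1. ord_20(7) = 4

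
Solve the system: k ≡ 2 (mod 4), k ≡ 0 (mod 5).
M = 4 × 5 = 20. M₁ = 5, y₁ ≡ 1 (mod 4). M₂ = 4, y₂ ≡ 4 (mod 5). k = 2×5×1 + 0×4×4 ≡ 10 (mod 20)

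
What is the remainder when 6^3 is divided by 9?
6^{3} = 216 ≡ 0 (mod 9)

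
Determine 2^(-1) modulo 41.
Since 41 is prime, by Fermat 2^(-1) ≡ 2^{39} ≡ 21 mod 41. Verify: 2 × 21 = 42 ≡ 1 mod 41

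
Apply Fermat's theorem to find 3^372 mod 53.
By Fermat: 3^{52} ≡ 1 mod 53. 372 ≡ 8 mod 52. So 3^{372} ≡ 3^{8} ≡ 42 mod 53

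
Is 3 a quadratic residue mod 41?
By Euler's criterion: 3^{20} ≡ 40 (mod 41). Since this equals -1 (≡ 40), 3 is not a QR.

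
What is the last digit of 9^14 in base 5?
Using Fermat: 9^{4} ≡ 1 (mod 5). 14 ≡ 2 (mod 4). So 9^{14} ≡ 9^{2} ≡ 1 (mod 5)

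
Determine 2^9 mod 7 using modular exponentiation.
Using Fermat: 2^{6} ≡ 1 mod 7. 9 ≡ 3 mod 6. So 2^{9} ≡ 2^{3} ≡ 1 mod 7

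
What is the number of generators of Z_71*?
A prime p has φ(p-1) primitive roots; here φ(70) = 24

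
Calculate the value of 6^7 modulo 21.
By repeated squaring (mod 21): 6^{1}≡6, 6^{2}≡15, 6^{4}≡15. Then 6^{7} = 6^{4+2+1} ≡ 15 × 15 × 6 ≡ 6 (mod 21)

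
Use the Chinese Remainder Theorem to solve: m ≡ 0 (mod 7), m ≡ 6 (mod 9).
M = 7 × 9 = 63. M₁ = 9, y₁ ≡ 4 (mod 7). M₂ = 7, y₂ ≡ 4 (mod 9). m = 0×9×4 + 6×7×4 ≡ 42 (mod 63)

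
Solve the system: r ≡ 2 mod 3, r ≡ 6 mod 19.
M = 3 × 19 = 57. M₁ = 19, y₁ ≡ 1 mod 3. M₂ = 3, y₂ ≡ 13 mod 19. r = 2×19×1 + 6×3×13 ≡ 44 mod 57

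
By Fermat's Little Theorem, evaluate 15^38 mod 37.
By Fermat: 15^{36} ≡ 1 mod 37. So 15^{38} = 15^{36} · 15^{2} ≡ 15^{2} ≡ 3 mod 37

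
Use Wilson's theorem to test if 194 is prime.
(193)! mod 194 = 0. Since 0 ≢ -1 (mod 194), 194 is not prime.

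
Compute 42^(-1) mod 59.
Since 59 is prime, by Fermat 42^(-1) ≡ 42^{57} ≡ 52 mod 59. Verify: 42 × 52 = 2184 ≡ 1 mod 59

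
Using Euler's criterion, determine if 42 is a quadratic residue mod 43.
By Euler's criterion: 42^{21} ≡ 42 (mod 43). Since this equals -1 (≡ 42), 42 is not a QR.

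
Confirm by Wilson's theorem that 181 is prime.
(180)! mod 181 = 180. Since this equals -1 (mod 181), Wilson confirms 181 is prime.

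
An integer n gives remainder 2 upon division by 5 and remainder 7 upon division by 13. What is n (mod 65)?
M = 5 × 13 = 65. M₁ = 13, y₁ ≡ 2 (mod 5). M₂ = 5, y₂ ≡ 8 (mod 13). n = 2×13×2 + 7×5×8 ≡ 7 (mod 65)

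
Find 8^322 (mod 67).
Using Fermat: 8^{66} ≡ 1 (mod 67). 322 ≡ 58 (mod 66). So 8^{322} ≡ 8^{58} ≡ 24 (mod 67)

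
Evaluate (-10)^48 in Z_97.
By repeated squaring mod 97: (-10)^{1}≡87, (-10)^{2}≡3, (-10)^{4}≡9, (-10)^{8}≡81, (-10)^{16}≡62, (-10)^{32}≡61. Then (-10)^{48} = (-10)^{32+16} ≡ 61 × 62 ≡ 96 mod 97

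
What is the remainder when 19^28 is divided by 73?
By repeated squaring mod 73: 19^{1}≡19, 19^{2}≡69, 19^{4}≡16, 19^{8}≡37, 19^{16}≡55. Then 19^{28} = 19^{16+8+4} ≡ 55 × 37 × 16 ≡ 2 mod 73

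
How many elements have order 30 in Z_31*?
There are φ(31-1) = φ(30) = 8 primitive roots modulo 31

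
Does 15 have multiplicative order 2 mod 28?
Powers of 15 mod 28: 15^1≡15, 15^2≡1. First k with 15^k≡1 is k=2. Yes, ord_28(15) = 2.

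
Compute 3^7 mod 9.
By repeated squaring mod 9: 3^{1}≡3, 3^{2}≡0, 3^{4}≡0. Then 3^{7} = 3^{4+2+1} ≡ 0 × 0 × 3 ≡ 0 mod 9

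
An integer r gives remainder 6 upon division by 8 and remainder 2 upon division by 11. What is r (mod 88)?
M = 8 × 11 = 88. M₁ = 11, y₁ ≡ 3 (mod 8). M₂ = 8, y₂ ≡ 7 (mod 11). r = 6×11×3 + 2×8×7 ≡ 46 (mod 88)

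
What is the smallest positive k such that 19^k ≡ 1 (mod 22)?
Powers of 19 mod 22: 19^1≡19, 19^2≡9, 19^3≡17, 19^4≡15, 19^5≡21, 19^6≡3, 19^7≡13, 19^8≡5, 19^9≡7, 19^10≡1. So the order of 19 is 10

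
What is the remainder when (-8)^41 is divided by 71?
By repeated squaring (mod 71): (-8)^{1}≡63, (-8)^{2}≡64, (-8)^{4}≡49, (-8)^{8}≡58, (-8)^{16}≡27, (-8)^{32}≡19. Then (-8)^{41} = (-8)^{32+8+1} ≡ 19 × 58 × 63 ≡ 59 (mod 71)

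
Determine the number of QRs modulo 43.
The squaring map on Z_43* is 2-to-1, so there are (42)/2 = 21 QRs.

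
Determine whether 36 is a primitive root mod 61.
36^{30} ≡ 1 (mod 61) and 30 < 60, so ord_61(36) = 30 ≠ 60 and 36 is not a primitive root.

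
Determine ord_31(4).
Powers of 4 mod 31: 4^1≡4, 4^2≡16, 4^3≡2, 4^4≡8, 4^5≡1. Order = 5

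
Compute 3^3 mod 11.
3^{3} = 27 ≡ 5 (mod 11)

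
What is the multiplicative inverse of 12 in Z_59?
Since 59 is prime, by Fermat 12^(-1) ≡ 12^{57} ≡ 5 mod 59. Verify: 12 × 5 = 60 ≡ 1 mod 59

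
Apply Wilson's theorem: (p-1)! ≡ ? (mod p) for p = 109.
By Wilson's theorem, (108)! ≡ -1 ≡ 108 (mod 109)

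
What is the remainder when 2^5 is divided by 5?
Using Fermat: 2^{4} ≡ 1 mod 5. 5 ≡ 1 mod 4. So 2^{5} ≡ 2^{1} ≡ 2 mod 5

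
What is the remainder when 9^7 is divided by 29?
By repeated squaring (mod 29): 9^{1}≡9, 9^{2}≡23, 9^{4}≡7. Then 9^{7} = 9^{4+2+1} ≡ 7 × 23 × 9 ≡ 28 (mod 29)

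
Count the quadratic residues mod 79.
For prime 79, there are (p-1)/2 = (79-1)/2 = 39 quadratic residues (excluding 0).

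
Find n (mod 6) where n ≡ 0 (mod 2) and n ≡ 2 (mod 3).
M = 2 × 3 = 6. M₁ = 3, y₁ ≡ 1 (mod 2). M₂ = 2, y₂ ≡ 2 (mod 3). n = 0×3×1 + 2×2×2 ≡ 2 (mod 6)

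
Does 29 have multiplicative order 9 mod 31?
Powers of 29 mod 31: 29^1≡29, 29^2≡4, 29^3≡23, 29^4≡16, 29^5≡30, 29^6≡2, 29^7≡27, 29^8≡8, 29^9≡15, 29^10≡1. 29^9≡15≢1, so ord ≠ 9. No, the actual order is 10.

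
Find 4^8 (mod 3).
Using Fermat: 4^{2} ≡ 1 (mod 3). 8 ≡ 0 (mod 2). So 4^{8} ≡ 4^{0} ≡ 1 (mod 3)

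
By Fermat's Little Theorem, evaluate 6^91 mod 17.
By Fermat: 6^{16} ≡ 1 mod 17. 91 = 5×16 + 11. So 6^{91} ≡ 6^{11} ≡ 5 mod 17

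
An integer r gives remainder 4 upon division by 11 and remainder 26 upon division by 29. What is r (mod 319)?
M = 11 × 29 = 319. M₁ = 29, y₁ ≡ 8 (mod 11). M₂ = 11, y₂ ≡ 8 (mod 29). r = 4×29×8 + 26×11×8 ≡ 26 (mod 319)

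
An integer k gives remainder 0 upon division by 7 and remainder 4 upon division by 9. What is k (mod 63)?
M = 7 × 9 = 63. M₁ = 9, y₁ ≡ 4 (mod 7). M₂ = 7, y₂ ≡ 4 (mod 9). k = 0×9×4 + 4×7×4 ≡ 49 (mod 63)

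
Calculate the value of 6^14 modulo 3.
By repeated squaring mod 3: 6^{1}≡0, 6^{2}≡0, 6^{4}≡0, 6^{8}≡0. Then 6^{14} = 6^{8+4+2} ≡ 0 × 0 × 0 ≡ 0 mod 3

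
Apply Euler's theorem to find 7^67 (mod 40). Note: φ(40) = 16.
By Euler: 7^{16} ≡ 1 (mod 40) since gcd(7, 40) = 1. 67 = 4×16 + 3. So 7^{67} ≡ 7^{3} ≡ 23 (mod 40)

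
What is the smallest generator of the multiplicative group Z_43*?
g = 3. Powers: [3, 9, 27, 38, 28, 41, 37, 25, 32, 10, ...] generates all 42 non-zero residues.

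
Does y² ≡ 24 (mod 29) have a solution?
By Euler's criterion: 24^{14} ≡ 1 (mod 29). Since this equals 1, 24 is a QR.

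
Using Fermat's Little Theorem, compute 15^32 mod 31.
By Fermat: 15^{30} ≡ 1 (mod 31). So 15^{32} = 15^{30} · 15^{2} ≡ 15^{2} ≡ 8 (mod 31)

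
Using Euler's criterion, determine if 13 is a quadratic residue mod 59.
By Euler's criterion: 13^{29} ≡ 58 (mod 59). Since this equals -1 (≡ 58), 13 is not a QR.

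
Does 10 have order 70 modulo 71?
10^{35} ≡ 1 mod 71 and 35 < 70, so ord_71(10) = 35 ≠ 70 and 10 is not a primitive root.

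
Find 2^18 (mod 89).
By repeated squaring (mod 89): 2^{1}≡2, 2^{2}≡4, 2^{4}≡16, 2^{8}≡78, 2^{16}≡32. Then 2^{18} = 2^{16+2} ≡ 32 × 4 ≡ 39 (mod 89)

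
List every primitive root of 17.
There are φ(16) = 8 primitive roots mod 17: {3, 5, 6, 7, 10, 11, 12, 14}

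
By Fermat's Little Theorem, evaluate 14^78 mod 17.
By Fermat: 14^{16} ≡ 1 (mod 17). 78 = 4×16 + 14. So 14^{78} ≡ 14^{14} ≡ 2 (mod 17)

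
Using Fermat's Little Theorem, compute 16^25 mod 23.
By Fermat: 16^{22} ≡ 1 mod 23. So 16^{25} = 16^{22} · 16^{3} ≡ 16^{3} ≡ 2 mod 23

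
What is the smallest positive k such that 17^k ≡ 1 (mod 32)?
Powers of 17 mod 32: 17^1≡17, 17^2≡1. ord_32(17) = 2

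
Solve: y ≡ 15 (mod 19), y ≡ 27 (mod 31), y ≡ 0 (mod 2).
M = 19 × 31 × 2 = 1178. M₁ = 62, y₁ ≡ 4 (mod 19). M₂ = 38, y₂ ≡ 9 (mod 31). M₃ = 589, y₃ ≡ 1 (mod 2). y = 15×62×4 + 27×38×9 + 0×589×1 ≡ 1174 (mod 1178)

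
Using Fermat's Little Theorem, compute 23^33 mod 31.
By Fermat: 23^{30} ≡ 1 (mod 31). So 23^{33} = 23^{30} · 23^{3} ≡ 23^{3} ≡ 15 (mod 31)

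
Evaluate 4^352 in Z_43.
Using Fermat: 4^{42} ≡ 1 mod 43. 352 ≡ 16 mod 42. So 4^{352} ≡ 4^{16} ≡ 16 mod 43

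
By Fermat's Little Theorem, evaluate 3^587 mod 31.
By Fermat: 3^{30} ≡ 1 mod 31. 587 ≡ 17 mod 30. So 3^{587} ≡ 3^{17} ≡ 22 mod 31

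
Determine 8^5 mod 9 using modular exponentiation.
By repeated squaring mod 9: 8^{1}≡8, 8^{2}≡1, 8^{4}≡1. Then 8^{5} = 8^{4+1} ≡ 1 × 8 ≡ 8 mod 9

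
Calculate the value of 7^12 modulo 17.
By repeated squaring (mod 17): 7^{1}≡7, 7^{2}≡15, 7^{4}≡4, 7^{8}≡16. Then 7^{12} = 7^{8+4} ≡ 16 × 4 ≡ 13 (mod 17)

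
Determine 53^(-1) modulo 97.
Since 97 is prime, by Fermat 53^(-1) ≡ 53^{95} ≡ 11 (mod 97). Verify: 53 × 11 = 583 ≡ 1 (mod 97)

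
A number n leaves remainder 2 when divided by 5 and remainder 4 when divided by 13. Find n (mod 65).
M = 5 × 13 = 65. M₁ = 13, y₁ ≡ 2 (mod 5). M₂ = 5, y₂ ≡ 8 (mod 13). n = 2×13×2 + 4×5×8 ≡ 17 (mod 65)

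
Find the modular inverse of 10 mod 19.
Since 19 is prime, by Fermat 10^(-1) ≡ 10^{17} ≡ 2 mod 19. Verify: 10 × 2 = 20 ≡ 1 mod 19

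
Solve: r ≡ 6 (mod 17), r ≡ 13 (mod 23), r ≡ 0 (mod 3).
M = 17 × 23 × 3 = 1173. M₁ = 69, y₁ ≡ 1 (mod 17). M₂ = 51, y₂ ≡ 14 (mod 23). M₃ = 391, y₃ ≡ 1 (mod 3). r = 6×69×1 + 13×51×14 + 0×391×1 ≡ 312 (mod 1173)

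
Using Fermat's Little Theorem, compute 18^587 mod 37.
By Fermat: 18^{36} ≡ 1 (mod 37). 587 ≡ 11 (mod 36). So 18^{587} ≡ 18^{11} ≡ 17 (mod 37)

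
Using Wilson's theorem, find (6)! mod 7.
By Wilson's theorem, (6)! ≡ -1 ≡ 6 mod 7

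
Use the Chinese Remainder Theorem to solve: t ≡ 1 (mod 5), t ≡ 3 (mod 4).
M = 5 × 4 = 20. M₁ = 4, y₁ ≡ 4 (mod 5). M₂ = 5, y₂ ≡ 1 (mod 4). t = 1×4×4 + 3×5×1 ≡ 11 (mod 20)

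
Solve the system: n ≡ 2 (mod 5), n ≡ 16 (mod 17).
M = 5 × 17 = 85. M₁ = 17, y₁ ≡ 3 (mod 5). M₂ = 5, y₂ ≡ 7 (mod 17). n = 2×17×3 + 16×5×7 ≡ 67 (mod 85)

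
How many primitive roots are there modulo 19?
Number of primitive roots mod 19 = φ(p-1) = φ(18) = 6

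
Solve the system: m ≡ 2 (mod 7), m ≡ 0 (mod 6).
M = 7 × 6 = 42. M₁ = 6, y₁ ≡ 6 (mod 7). M₂ = 7, y₂ ≡ 1 (mod 6). m = 2×6×6 + 0×7×1 ≡ 30 (mod 42)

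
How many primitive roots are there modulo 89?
There are φ(89-1) = φ(88) = 40 primitive roots modulo 89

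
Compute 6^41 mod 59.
By repeated squaring (mod 59): 6^{1}≡6, 6^{2}≡36, 6^{4}≡57, 6^{8}≡4, 6^{16}≡16, 6^{32}≡20. Then 6^{41} = 6^{32+8+1} ≡ 20 × 4 × 6 ≡ 8 (mod 59)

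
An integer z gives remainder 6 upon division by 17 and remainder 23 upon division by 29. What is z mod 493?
M = 17 × 29 = 493. M₁ = 29, y₁ ≡ 10 mod 17. M₂ = 17, y₂ ≡ 12 mod 29. z = 6×29×10 + 23×17×12 ≡ 23 mod 493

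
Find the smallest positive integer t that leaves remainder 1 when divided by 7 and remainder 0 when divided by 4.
M = 7 × 4 = 28. M₁ = 4, y₁ ≡ 2 mod 7. M₂ = 7, y₂ ≡ 3 mod 4. t = 1×4×2 + 0×7×3 ≡ 8 mod 28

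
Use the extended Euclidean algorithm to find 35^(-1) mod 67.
Extended GCD: 35(23) + 67(-12) = 1. So 35^(-1) ≡ 23 mod 67. Verify: 35 × 23 = 805 ≡ 1 mod 67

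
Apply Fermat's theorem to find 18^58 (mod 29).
By Fermat: 18^{28} ≡ 1 (mod 29). 58 = 2×28 + 2. So 18^{58} ≡ 18^{2} ≡ 5 (mod 29)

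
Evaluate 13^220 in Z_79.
Using Fermat: 13^{78} ≡ 1 (mod 79). 220 ≡ 64 (mod 78). So 13^{220} ≡ 13^{64} ≡ 20 (mod 79)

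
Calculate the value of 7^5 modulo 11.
By repeated squaring mod 11: 7^{1}≡7, 7^{2}≡5, 7^{4}≡3. Then 7^{5} = 7^{4+1} ≡ 3 × 7 ≡ 10 mod 11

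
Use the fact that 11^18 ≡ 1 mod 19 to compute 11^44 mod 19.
By Fermat: 11^{18} ≡ 1 mod 19. 44 = 2×18 + 8. So 11^{44} ≡ 11^{8} ≡ 7 mod 19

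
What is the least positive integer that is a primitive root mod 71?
g = 7. Powers: [7, 49, 59, 58, 51, 2, ...] generates all 70 non-zero residues.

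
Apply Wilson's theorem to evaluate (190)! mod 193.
(192)! = (190)! × (191) × (192) ≡ -1 mod 193. So (190)! ≡ -1 × [(192)(191)]^(-1) ≡ 96 mod 193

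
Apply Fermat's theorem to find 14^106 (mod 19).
By Fermat: 14^{18} ≡ 1 (mod 19). 106 = 5×18 + 16. So 14^{106} ≡ 14^{16} ≡ 16 (mod 19)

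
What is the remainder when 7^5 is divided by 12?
By repeated squaring (mod 12): 7^{1}≡7, 7^{2}≡1, 7^{4}≡1. Then 7^{5} = 7^{4+1} ≡ 1 × 7 ≡ 7 (mod 12)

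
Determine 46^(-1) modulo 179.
Since 179 is prime, by Fermat 46^(-1) ≡ 46^{177} ≡ 144 (mod 179). Verify: 46 × 144 = 6624 ≡ 1 (mod 179)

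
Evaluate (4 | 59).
(4/59) = 4^{29} mod 59 = 1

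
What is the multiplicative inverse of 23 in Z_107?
Since 107 is prime, by Fermat 23^(-1) ≡ 23^{105} ≡ 14 mod 107. Verify: 23 × 14 = 322 ≡ 1 mod 107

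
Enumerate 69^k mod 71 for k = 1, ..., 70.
69^1, 69^2, ..., 69^{70} mod 71: [69, 4, 63, 16, 39, 64, 14, 43, 56, 30, 11, 49, 44, 54, 34, 3, 65, 12, 47, 48, 46, 50, 42, 58, 26, 19, 33, 5, 61, 20, 31, 9, 53, 36, 70, 2, 67, 8, 55, 32, 7, 57, 28, 15, 41, 60, 22, 27, 17, 37, 68, 6, 59, 24, 23, 25, 21, 29, 13, 45, 52, 38, 66, 10, 51, 40, 62, 18, 35, 1]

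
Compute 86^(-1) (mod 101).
Since 101 is prime, by Fermat 86^(-1) ≡ 86^{99} ≡ 74 (mod 101). Verify: 86 × 74 = 6364 ≡ 1 (mod 101)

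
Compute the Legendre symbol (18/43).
(18/43) = 18^{21} mod 43 = -1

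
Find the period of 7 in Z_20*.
Powers of 7 mod 20: 7^1≡7, 7^2≡9, 7^3≡3, 7^4≡1. So the order of 7 is 4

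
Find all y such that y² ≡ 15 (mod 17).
The square roots of 15 mod 17 are 7 and 10. Verify: 7² = 49 ≡ 15 (mod 17)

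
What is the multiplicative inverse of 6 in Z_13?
Since 13 is prime, by Fermat 6^(-1) ≡ 6^{11} ≡ 11 (mod 13). Verify: 6 × 11 = 66 ≡ 1 (mod 13)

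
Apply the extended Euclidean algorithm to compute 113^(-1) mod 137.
Extended GCD: 113(-40) + 137(33) = 1. So 113^(-1) ≡ -40 ≡ 97 (mod 137). Verify: 113 × 97 = 10961 ≡ 1 (mod 137)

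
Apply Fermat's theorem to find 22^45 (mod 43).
By Fermat: 22^{42} ≡ 1 (mod 43). So 22^{45} = 22^{42} · 22^{3} ≡ 22^{3} ≡ 27 (mod 43)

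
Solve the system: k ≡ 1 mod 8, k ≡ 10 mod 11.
M = 8 × 11 = 88. M₁ = 11, y₁ ≡ 3 mod 8. M₂ = 8, y₂ ≡ 7 mod 11. k = 1×11×3 + 10×8×7 ≡ 65 mod 88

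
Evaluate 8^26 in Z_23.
Using Fermat: 8^{22} ≡ 1 mod 23. 26 ≡ 4 mod 22. So 8^{26} ≡ 8^{4} ≡ 2 mod 23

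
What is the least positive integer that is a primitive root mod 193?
g = 5. For each prime q|192: 5^{96}≡192, 5^{64}≡84, none ≡ 1, so ord_193(5) = 192 and 5 is a primitive root.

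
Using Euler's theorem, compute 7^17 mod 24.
By Euler: 7^{8} ≡ 1 mod 24 since gcd(7, 24) = 1. 17 = 2×8 + 1. So 7^{17} ≡ 7^{1} ≡ 7 mod 24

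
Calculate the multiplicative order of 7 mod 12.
Powers of 7 mod 12: 7^1≡7, 7^2≡1. ord_12(7) = 2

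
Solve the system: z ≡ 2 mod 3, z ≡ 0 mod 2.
M = 3 × 2 = 6. M₁ = 2, y₁ ≡ 2 mod 3. M₂ = 3, y₂ ≡ 1 mod 2. z = 2×2×2 + 0×3×1 ≡ 2 mod 6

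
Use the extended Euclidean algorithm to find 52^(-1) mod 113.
Extended GCD: 52(50) + 113(-23) = 1. So 52^(-1) ≡ 50 mod 113. Verify: 52 × 50 = 2600 ≡ 1 mod 113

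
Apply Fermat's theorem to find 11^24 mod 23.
By Fermat: 11^{22} ≡ 1 mod 23. So 11^{24} = 11^{22} · 11^{2} ≡ 11^{2} ≡ 6 mod 23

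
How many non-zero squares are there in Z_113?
The squaring map on Z_113* is 2-to-1, so there are (112)/2 = 56 QRs.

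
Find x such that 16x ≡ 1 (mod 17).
Since 17 is prime, by Fermat 16^(-1) ≡ 16^{15} ≡ 16 (mod 17). Verify: 16 × 16 = 256 ≡ 1 (mod 17)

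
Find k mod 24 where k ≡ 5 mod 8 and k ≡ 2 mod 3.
M = 8 × 3 = 24. M₁ = 3, y₁ ≡ 3 mod 8. M₂ = 8, y₂ ≡ 2 mod 3. k = 5×3×3 + 2×8×2 ≡ 5 mod 24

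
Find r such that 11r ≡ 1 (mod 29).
Since 29 is prime, by Fermat 11^(-1) ≡ 11^{27} ≡ 8 (mod 29). Verify: 11 × 8 = 88 ≡ 1 (mod 29)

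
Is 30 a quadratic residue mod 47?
By Euler's criterion: 30^{23} ≡ 46 mod 47. Since this equals -1 (≡ 46), 30 is not a QR.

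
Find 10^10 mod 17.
By repeated squaring mod 17: 10^{1}≡10, 10^{2}≡15, 10^{4}≡4, 10^{8}≡16. Then 10^{10} = 10^{8+2} ≡ 16 × 15 ≡ 2 mod 17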